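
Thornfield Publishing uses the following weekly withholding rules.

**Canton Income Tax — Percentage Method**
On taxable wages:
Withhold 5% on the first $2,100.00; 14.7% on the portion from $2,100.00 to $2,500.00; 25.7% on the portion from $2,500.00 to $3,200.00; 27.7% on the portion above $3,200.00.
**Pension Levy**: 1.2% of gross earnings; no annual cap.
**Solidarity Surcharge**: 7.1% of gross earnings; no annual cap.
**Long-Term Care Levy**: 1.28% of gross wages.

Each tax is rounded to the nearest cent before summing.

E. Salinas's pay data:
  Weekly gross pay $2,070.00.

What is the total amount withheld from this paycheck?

$301.81

Canton Income Tax: taxable = $2,070.00
  5% × $2,070.00 = $103.50
Pension Levy: 1.2% × $2,070.00 = $24.84
Solidarity Surcharge: 7.1% × $2,070.00 = $146.97
Long-Term Care Levy: 1.28% × $2,070.00 = $26.50
Total: $103.50 + $24.84 + $146.97 + $26.50 = $301.81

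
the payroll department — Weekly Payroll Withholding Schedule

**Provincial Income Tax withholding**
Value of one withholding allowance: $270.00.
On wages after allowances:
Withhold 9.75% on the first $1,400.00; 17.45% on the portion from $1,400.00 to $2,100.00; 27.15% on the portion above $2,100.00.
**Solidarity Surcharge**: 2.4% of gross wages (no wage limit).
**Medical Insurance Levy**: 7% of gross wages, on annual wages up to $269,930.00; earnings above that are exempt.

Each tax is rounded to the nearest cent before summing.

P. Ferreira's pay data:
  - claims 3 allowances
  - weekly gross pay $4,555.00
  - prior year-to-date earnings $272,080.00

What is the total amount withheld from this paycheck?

$814.59

Provincial Income Tax: taxable = $4,555.00 − 3×$270.00 = $3,745.00
  $258.65 + 27.15% × ($3,745.00 − $2,100.00) = $258.65 + 27.15% × $1,645.00 = $705.27
Solidarity Surcharge: 2.4% × $4,555.00 = $109.32
Medical Insurance Levy: YTD $272,080.00 ≥ cap $269,930.00 → $0.00
Total: $705.27 + $109.32 + $0.00 = $814.59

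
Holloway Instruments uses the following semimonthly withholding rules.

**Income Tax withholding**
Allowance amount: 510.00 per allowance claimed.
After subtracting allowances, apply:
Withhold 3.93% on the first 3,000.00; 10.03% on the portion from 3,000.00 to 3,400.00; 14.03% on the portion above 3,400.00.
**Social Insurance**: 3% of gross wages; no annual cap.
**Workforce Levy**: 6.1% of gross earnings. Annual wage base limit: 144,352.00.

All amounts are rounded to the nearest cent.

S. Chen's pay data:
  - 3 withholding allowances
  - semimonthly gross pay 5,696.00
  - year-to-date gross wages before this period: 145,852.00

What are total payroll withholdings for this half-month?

Income Tax: taxable = 5,696.00 − 3×510.00 = 4,166.00
  158.02 + 14.03% × (4,166.00 − 3,400.00) = 158.02 + 14.03% × 766.00 = 265.49
Social Insurance: 3% × 5,696.00 = 170.88
Workforce Levy: YTD 145,852.00 ≥ cap 144,352.00 → 0.00
Total: 265.49 + 170.88 + 0.00 = 436.37

436.37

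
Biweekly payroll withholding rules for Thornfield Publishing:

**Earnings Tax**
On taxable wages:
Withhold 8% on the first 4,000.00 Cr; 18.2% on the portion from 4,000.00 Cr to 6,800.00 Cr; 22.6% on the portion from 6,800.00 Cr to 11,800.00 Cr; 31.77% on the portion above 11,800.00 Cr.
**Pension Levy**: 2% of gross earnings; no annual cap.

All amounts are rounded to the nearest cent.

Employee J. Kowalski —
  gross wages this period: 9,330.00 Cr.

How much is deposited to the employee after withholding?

7,742.02 Cr

Earnings Tax: taxable = 9,330.00 Cr
  829.60 Cr + 22.6% × (9,330.00 Cr − 6,800.00 Cr) = 829.60 Cr + 22.6% × 2,530.00 Cr = 1,401.38 Cr
Pension Levy: 2% × 9,330.00 Cr = 186.60 Cr
Total withheld: 1,401.38 Cr + 186.60 Cr = 1,587.98 Cr
Net pay: 9,330.00 Cr − 1,587.98 Cr = 7,742.02 Cr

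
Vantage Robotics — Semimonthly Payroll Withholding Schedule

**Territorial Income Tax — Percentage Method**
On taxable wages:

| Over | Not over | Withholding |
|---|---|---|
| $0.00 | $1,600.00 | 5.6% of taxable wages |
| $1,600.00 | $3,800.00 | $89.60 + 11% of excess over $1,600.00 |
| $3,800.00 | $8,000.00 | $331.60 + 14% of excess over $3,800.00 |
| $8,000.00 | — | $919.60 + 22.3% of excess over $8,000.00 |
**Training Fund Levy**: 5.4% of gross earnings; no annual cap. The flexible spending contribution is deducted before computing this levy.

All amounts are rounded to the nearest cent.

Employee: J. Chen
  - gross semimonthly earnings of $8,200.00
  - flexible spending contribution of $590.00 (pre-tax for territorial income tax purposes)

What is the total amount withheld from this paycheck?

$1,275.94

Territorial Income Tax: taxable = $8,200.00 − $590.00 = $7,610.00
  $331.60 + 14% × ($7,610.00 − $3,800.00) = $331.60 + 14% × $3,810.00 = $865.00
Training Fund Levy: 5.4% × $7,610.00 = $410.94
Total: $865.00 + $410.94 = $1,275.94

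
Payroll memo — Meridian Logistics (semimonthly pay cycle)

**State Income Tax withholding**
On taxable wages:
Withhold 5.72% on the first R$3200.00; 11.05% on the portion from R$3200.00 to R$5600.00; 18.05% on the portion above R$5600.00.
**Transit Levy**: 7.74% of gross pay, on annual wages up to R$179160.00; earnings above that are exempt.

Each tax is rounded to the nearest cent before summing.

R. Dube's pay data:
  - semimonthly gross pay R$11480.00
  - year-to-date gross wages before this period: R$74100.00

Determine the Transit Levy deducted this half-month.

Transit Levy: 7.74% × R$11480.00 = R$888.55

R$888.55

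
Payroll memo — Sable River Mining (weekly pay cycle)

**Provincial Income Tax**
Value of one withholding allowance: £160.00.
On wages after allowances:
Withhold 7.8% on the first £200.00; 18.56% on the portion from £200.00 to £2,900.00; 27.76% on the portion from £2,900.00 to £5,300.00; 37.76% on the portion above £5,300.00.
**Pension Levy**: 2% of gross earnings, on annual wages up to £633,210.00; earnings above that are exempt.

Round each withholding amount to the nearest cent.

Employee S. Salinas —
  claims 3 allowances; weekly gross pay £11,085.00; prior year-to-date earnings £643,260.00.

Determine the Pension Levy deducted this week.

£0.00

Pension Levy: YTD £643,260.00 ≥ cap £633,210.00 → £0.00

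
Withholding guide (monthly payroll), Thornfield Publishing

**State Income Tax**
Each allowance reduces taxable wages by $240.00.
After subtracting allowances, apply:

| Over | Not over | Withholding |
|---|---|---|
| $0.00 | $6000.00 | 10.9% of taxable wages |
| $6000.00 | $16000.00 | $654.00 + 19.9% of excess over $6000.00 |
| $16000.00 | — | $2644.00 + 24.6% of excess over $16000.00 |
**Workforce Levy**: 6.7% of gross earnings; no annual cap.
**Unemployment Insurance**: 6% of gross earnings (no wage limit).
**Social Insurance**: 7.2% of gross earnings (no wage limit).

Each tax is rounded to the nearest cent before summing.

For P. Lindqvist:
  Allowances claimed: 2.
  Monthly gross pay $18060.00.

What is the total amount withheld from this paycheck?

State Income Tax: taxable = $18060.00 − 2×$240.00 = $17580.00
  $2644.00 + 24.6% × ($17580.00 − $16000.00) = $2644.00 + 24.6% × $1580.00 = $3032.68
Workforce Levy: 6.7% × $18060.00 = $1210.02
Unemployment Insurance: 6% × $18060.00 = $1083.60
Social Insurance: 7.2% × $18060.00 = $1300.32
Total: $3032.68 + $1210.02 + $1083.60 + $1300.32 = $6626.62

$6626.62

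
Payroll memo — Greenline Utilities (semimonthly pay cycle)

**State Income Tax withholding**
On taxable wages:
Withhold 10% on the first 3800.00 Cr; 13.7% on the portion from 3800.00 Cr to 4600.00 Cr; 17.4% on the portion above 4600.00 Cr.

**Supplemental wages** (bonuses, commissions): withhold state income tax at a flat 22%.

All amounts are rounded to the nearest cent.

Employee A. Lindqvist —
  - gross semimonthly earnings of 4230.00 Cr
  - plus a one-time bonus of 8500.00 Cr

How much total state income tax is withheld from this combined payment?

2308.91 Cr

State Income Tax: taxable = 4230.00 Cr
  380.00 Cr + 13.7% × (4230.00 Cr − 3800.00 Cr) = 380.00 Cr + 13.7% × 430.00 Cr = 438.91 Cr
Supplemental (22% flat on bonus): 22% × 8500.00 Cr = 1870.00 Cr
Total state income tax: 438.91 Cr + 1870.00 Cr = 2308.91 Cr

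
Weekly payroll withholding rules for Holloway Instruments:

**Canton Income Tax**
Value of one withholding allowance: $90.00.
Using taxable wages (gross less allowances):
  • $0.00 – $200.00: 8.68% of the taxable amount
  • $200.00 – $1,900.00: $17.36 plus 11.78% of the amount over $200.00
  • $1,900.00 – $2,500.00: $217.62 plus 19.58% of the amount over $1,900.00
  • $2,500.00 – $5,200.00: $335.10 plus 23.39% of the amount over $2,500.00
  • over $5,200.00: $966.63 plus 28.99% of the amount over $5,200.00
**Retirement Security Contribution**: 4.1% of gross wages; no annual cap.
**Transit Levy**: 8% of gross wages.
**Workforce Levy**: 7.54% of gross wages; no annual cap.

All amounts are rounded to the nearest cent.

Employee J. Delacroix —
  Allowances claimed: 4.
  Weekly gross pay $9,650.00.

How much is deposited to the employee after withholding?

Canton Income Tax: taxable = $9,650.00 − 4×$90.00 = $9,290.00
  $966.63 + 28.99% × ($9,290.00 − $5,200.00) = $966.63 + 28.99% × $4,090.00 = $2,152.32
Retirement Security Contribution: 4.1% × $9,650.00 = $395.65
Transit Levy: 8% × $9,650.00 = $772.00
Workforce Levy: 7.54% × $9,650.00 = $727.61
Total withheld: $2,152.32 + $395.65 + $772.00 + $727.61 = $4,047.58
Net pay: $9,650.00 − $4,047.58 = $5,602.42

$5,602.42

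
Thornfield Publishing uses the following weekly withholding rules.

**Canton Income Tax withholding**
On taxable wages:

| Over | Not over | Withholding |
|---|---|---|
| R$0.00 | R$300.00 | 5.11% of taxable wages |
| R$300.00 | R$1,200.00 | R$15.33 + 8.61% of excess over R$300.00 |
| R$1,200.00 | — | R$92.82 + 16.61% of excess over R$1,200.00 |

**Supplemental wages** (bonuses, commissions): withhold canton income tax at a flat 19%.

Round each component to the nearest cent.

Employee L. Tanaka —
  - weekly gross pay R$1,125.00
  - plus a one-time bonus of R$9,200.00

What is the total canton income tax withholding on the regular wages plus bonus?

R$1,834.36

Canton Income Tax: taxable = R$1,125.00
  R$15.33 + 8.61% × (R$1,125.00 − R$300.00) = R$15.33 + 8.61% × R$825.00 = R$86.36
Supplemental (19% flat on bonus): 19% × R$9,200.00 = R$1,748.00
Total canton income tax: R$86.36 + R$1,748.00 = R$1,834.36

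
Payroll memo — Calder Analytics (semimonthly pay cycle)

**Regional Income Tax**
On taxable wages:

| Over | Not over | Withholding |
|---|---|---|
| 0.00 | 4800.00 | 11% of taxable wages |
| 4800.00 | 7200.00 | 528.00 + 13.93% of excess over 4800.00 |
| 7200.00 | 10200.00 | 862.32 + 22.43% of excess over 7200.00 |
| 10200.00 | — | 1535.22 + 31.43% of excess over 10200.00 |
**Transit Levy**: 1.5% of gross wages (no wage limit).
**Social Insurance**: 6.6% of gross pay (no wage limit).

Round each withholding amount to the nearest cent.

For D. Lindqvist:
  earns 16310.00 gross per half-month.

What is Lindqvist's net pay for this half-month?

Regional Income Tax: taxable = 16310.00
  1535.22 + 31.43% × (16310.00 − 10200.00) = 1535.22 + 31.43% × 6110.00 = 3455.59
Transit Levy: 1.5% × 16310.00 = 244.65
Social Insurance: 6.6% × 16310.00 = 1076.46
Total withheld: 3455.59 + 244.65 + 1076.46 = 4776.70
Net pay: 16310.00 − 4776.70 = 11533.30

11533.30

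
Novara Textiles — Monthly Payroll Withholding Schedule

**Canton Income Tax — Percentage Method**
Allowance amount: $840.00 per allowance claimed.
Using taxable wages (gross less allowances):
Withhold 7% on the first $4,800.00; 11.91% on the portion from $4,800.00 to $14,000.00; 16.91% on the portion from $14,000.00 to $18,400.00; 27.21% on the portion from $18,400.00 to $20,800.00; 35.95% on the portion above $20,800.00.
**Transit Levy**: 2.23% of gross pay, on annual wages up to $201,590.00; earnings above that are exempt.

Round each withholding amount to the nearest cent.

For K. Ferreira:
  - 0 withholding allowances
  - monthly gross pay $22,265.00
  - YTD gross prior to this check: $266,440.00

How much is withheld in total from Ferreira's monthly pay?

$3,355.47

Canton Income Tax: taxable = $22,265.00
  $2,828.80 + 35.95% × ($22,265.00 − $20,800.00) = $2,828.80 + 35.95% × $1,465.00 = $3,355.47
Transit Levy: YTD $266,440.00 ≥ cap $201,590.00 → $0.00
Total: $3,355.47 + $0.00 = $3,355.47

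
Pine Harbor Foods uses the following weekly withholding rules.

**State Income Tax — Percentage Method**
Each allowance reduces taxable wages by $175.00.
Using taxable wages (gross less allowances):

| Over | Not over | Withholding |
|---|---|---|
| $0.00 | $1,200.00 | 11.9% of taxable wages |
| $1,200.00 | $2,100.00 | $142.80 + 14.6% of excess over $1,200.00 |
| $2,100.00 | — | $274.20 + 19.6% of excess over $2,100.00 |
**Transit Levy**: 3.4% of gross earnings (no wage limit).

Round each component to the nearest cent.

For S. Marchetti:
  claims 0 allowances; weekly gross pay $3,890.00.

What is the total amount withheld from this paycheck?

State Income Tax: taxable = $3,890.00
  $274.20 + 19.6% × ($3,890.00 − $2,100.00) = $274.20 + 19.6% × $1,790.00 = $625.04
Transit Levy: 3.4% × $3,890.00 = $132.26
Total: $625.04 + $132.26 = $757.30

$757.30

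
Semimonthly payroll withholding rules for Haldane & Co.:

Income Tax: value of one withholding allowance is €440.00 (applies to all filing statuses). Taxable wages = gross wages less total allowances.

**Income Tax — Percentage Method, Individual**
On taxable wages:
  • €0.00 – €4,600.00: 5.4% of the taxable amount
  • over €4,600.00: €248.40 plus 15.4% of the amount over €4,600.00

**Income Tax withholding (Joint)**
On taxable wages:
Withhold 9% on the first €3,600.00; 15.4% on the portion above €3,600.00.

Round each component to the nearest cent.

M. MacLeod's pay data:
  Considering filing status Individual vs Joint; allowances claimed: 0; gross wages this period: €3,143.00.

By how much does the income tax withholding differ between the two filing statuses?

€113.15

Income Tax (Individual): taxable = €3,143.00
  5.4% × €3,143.00 = €169.72
Income Tax (Joint): taxable = €3,143.00
  9% × €3,143.00 = €282.87
Difference: |€169.72 − €282.87| = €113.15 (higher under Joint)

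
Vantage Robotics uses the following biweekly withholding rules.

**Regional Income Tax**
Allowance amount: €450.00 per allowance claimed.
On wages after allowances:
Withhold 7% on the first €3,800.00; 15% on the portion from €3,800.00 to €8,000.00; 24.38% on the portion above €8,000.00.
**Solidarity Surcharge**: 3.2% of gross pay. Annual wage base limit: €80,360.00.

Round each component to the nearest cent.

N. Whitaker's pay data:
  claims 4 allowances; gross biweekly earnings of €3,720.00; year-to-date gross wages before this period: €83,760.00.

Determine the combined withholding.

Regional Income Tax: taxable = €3,720.00 − 4×€450.00 = €1,920.00
  7% × €1,920.00 = €134.40
Solidarity Surcharge: YTD €83,760.00 ≥ cap €80,360.00 → €0.00
Total: €134.40 + €0.00 = €134.40

€134.40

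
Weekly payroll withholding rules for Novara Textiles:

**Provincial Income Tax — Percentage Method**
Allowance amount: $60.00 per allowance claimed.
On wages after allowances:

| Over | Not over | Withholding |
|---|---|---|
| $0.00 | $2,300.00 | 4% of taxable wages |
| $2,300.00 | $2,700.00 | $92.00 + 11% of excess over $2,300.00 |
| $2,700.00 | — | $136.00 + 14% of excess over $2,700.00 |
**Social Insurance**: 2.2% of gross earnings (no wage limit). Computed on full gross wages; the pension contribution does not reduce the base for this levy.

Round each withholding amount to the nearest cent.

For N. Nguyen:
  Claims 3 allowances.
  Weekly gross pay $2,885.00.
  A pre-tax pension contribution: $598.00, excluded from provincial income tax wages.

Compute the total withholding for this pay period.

Provincial Income Tax: taxable = $2,885.00 − $598.00 − 3×$60.00 = $2,107.00
  4% × $2,107.00 = $84.28
Social Insurance: 2.2% × $2,885.00 = $63.47
Total: $84.28 + $63.47 = $147.75

$147.75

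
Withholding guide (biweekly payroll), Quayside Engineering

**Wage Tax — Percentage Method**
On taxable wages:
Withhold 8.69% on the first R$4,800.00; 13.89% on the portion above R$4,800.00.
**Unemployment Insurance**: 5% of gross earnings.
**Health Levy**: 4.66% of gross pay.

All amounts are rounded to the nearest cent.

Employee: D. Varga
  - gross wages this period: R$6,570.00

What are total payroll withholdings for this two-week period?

Wage Tax: taxable = R$6,570.00
  R$417.12 + 13.89% × (R$6,570.00 − R$4,800.00) = R$417.12 + 13.89% × R$1,770.00 = R$662.97
Unemployment Insurance: 5% × R$6,570.00 = R$328.50
Health Levy: 4.66% × R$6,570.00 = R$306.16
Total: R$662.97 + R$328.50 + R$306.16 = R$1,297.63

R$1,297.63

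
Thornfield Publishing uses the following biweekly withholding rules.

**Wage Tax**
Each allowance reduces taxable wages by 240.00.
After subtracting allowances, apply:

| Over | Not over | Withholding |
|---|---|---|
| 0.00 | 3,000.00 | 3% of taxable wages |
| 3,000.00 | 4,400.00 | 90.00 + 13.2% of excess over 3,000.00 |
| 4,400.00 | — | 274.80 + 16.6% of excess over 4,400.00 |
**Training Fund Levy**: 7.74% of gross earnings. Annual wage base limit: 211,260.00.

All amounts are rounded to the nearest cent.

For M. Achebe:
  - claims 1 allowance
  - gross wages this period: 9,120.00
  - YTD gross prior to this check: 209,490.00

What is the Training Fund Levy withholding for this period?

137.00

Training Fund Levy: cap 211,260.00 − YTD 209,490.00 = 1,770.00 subject; 7.74% × 1,770.00 = 137.00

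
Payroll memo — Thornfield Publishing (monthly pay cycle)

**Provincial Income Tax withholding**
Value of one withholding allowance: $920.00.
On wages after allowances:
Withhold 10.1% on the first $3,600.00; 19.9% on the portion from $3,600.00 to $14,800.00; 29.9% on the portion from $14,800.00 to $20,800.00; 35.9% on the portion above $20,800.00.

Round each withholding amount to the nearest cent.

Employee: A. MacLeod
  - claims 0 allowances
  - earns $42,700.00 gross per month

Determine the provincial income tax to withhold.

Provincial Income Tax: taxable = $42,700.00
  $4,386.40 + 35.9% × ($42,700.00 − $20,800.00) = $4,386.40 + 35.9% × $21,900.00 = $12,248.50

$12,248.50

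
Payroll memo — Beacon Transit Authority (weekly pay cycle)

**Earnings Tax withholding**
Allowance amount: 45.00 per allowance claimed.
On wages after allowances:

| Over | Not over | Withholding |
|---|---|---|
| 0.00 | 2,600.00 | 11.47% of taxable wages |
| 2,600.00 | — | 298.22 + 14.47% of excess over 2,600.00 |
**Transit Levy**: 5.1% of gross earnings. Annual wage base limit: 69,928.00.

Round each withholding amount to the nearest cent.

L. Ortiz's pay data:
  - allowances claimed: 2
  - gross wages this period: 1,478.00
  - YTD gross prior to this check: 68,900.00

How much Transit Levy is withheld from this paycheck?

Transit Levy: cap 69,928.00 − YTD 68,900.00 = 1,028.00 subject; 5.1% × 1,028.00 = 52.43

52.43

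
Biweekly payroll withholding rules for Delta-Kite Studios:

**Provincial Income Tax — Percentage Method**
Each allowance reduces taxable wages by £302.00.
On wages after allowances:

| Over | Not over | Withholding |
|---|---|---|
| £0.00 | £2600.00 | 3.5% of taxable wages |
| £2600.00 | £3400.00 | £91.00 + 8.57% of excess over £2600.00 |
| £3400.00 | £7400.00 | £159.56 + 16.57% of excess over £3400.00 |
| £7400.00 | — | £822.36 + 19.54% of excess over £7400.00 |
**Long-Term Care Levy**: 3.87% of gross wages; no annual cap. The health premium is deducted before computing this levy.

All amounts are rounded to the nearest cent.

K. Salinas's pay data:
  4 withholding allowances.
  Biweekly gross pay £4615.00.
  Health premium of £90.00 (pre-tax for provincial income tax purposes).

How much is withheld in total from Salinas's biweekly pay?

Provincial Income Tax: taxable = £4615.00 − £90.00 − 4×£302.00 = £3317.00
  £91.00 + 8.57% × (£3317.00 − £2600.00) = £91.00 + 8.57% × £717.00 = £152.45
Long-Term Care Levy: 3.87% × £4525.00 = £175.12
Total: £152.45 + £175.12 = £327.57

£327.57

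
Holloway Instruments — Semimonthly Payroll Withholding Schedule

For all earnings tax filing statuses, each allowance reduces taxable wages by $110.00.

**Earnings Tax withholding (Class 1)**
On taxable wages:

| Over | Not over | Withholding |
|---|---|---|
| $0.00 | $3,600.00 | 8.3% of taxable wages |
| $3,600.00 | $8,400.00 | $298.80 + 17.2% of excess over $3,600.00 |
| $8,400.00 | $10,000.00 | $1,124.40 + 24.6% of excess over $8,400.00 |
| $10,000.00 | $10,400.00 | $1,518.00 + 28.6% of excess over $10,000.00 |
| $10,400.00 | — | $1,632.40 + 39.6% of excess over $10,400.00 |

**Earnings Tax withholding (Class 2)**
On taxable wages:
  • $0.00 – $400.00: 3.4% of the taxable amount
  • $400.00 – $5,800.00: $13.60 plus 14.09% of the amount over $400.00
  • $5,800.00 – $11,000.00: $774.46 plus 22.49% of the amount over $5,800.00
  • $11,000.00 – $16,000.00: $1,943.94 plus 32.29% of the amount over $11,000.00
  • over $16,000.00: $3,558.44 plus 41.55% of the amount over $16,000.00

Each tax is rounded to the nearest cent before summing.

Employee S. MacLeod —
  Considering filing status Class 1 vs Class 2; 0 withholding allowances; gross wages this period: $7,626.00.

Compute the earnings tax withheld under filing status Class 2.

Earnings Tax (Class 2): taxable = $7,626.00
  $774.46 + 22.49% × ($7,626.00 − $5,800.00) = $774.46 + 22.49% × $1,826.00 = $1,185.13

$1,185.13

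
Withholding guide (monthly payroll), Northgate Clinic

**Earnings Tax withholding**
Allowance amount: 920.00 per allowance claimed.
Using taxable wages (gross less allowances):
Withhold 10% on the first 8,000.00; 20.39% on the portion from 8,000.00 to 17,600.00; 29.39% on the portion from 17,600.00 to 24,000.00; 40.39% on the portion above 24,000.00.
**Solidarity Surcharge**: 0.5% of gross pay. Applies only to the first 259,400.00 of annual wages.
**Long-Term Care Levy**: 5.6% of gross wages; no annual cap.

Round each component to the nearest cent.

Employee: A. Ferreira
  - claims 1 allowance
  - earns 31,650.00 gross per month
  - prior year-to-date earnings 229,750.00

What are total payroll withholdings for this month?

Earnings Tax: taxable = 31,650.00 − 1×920.00 = 30,730.00
  4,638.40 + 40.39% × (30,730.00 − 24,000.00) = 4,638.40 + 40.39% × 6,730.00 = 7,356.65
Solidarity Surcharge: cap 259,400.00 − YTD 229,750.00 = 29,650.00 subject; 0.5% × 29,650.00 = 148.25
Long-Term Care Levy: 5.6% × 31,650.00 = 1,772.40
Total: 7,356.65 + 148.25 + 1,772.40 = 9,277.30

9,277.30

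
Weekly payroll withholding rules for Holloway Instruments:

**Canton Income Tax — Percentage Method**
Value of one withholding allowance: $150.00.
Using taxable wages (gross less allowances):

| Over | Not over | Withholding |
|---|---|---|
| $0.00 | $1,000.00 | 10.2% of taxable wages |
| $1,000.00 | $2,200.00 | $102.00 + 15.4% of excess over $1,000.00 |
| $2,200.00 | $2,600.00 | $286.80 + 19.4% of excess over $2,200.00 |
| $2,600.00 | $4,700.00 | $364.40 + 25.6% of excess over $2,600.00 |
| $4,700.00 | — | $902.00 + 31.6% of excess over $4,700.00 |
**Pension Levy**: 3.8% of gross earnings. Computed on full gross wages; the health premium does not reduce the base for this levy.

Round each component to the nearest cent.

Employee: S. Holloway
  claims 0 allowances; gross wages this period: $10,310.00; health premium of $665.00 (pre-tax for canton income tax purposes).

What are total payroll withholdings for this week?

$2,856.40

Canton Income Tax: taxable = $10,310.00 − $665.00 = $9,645.00
  $902.00 + 31.6% × ($9,645.00 − $4,700.00) = $902.00 + 31.6% × $4,945.00 = $2,464.62
Pension Levy: 3.8% × $10,310.00 = $391.78
Total: $2,464.62 + $391.78 = $2,856.40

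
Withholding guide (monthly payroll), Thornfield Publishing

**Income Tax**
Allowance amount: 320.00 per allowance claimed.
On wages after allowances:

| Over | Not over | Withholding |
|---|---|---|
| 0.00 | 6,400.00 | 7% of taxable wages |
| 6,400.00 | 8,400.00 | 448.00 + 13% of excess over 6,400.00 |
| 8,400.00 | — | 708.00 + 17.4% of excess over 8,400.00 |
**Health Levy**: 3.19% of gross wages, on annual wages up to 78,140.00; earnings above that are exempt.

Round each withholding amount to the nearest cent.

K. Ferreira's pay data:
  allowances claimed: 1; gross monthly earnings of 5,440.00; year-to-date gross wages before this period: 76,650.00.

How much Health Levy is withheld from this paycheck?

Health Levy: cap 78,140.00 − YTD 76,650.00 = 1,490.00 subject; 3.19% × 1,490.00 = 47.53

47.53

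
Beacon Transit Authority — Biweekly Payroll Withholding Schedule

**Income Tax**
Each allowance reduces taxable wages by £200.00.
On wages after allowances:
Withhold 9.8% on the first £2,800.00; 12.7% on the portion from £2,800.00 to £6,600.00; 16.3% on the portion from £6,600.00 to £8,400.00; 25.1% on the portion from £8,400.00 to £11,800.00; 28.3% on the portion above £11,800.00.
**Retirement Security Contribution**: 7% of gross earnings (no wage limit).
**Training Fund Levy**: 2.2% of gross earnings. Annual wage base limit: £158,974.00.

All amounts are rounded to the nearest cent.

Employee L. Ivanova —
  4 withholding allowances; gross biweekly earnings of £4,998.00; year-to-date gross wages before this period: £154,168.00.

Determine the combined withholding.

£907.54

Income Tax: taxable = £4,998.00 − 4×£200.00 = £4,198.00
  £274.40 + 12.7% × (£4,198.00 − £2,800.00) = £274.40 + 12.7% × £1,398.00 = £451.95
Retirement Security Contribution: 7% × £4,998.00 = £349.86
Training Fund Levy: cap £158,974.00 − YTD £154,168.00 = £4,806.00 subject; 2.2% × £4,806.00 = £105.73
Total: £451.95 + £349.86 + £105.73 = £907.54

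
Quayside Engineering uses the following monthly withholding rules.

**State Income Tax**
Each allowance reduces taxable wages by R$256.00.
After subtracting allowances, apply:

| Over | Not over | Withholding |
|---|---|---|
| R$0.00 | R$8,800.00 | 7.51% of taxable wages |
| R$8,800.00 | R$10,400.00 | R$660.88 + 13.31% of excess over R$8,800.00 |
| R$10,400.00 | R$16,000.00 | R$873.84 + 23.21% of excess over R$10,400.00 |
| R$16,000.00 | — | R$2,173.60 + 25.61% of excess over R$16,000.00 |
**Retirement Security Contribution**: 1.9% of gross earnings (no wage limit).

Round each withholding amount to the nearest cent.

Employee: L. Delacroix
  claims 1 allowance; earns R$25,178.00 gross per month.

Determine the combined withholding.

R$4,936.90

State Income Tax: taxable = R$25,178.00 − 1×R$256.00 = R$24,922.00
  R$2,173.60 + 25.61% × (R$24,922.00 − R$16,000.00) = R$2,173.60 + 25.61% × R$8,922.00 = R$4,458.52
Retirement Security Contribution: 1.9% × R$25,178.00 = R$478.38
Total: R$4,458.52 + R$478.38 = R$4,936.90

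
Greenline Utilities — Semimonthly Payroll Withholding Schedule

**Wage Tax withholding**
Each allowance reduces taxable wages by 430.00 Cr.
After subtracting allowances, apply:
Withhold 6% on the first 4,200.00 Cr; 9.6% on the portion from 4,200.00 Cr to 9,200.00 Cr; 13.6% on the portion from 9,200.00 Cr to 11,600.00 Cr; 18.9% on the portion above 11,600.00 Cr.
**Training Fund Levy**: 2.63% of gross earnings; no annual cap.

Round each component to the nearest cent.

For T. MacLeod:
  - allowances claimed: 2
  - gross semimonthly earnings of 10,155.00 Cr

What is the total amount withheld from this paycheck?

1,012.00 Cr

Wage Tax: taxable = 10,155.00 Cr − 2×430.00 Cr = 9,295.00 Cr
  732.00 Cr + 13.6% × (9,295.00 Cr − 9,200.00 Cr) = 732.00 Cr + 13.6% × 95.00 Cr = 744.92 Cr
Training Fund Levy: 2.63% × 10,155.00 Cr = 267.08 Cr
Total: 744.92 Cr + 267.08 Cr = 1,012.00 Cr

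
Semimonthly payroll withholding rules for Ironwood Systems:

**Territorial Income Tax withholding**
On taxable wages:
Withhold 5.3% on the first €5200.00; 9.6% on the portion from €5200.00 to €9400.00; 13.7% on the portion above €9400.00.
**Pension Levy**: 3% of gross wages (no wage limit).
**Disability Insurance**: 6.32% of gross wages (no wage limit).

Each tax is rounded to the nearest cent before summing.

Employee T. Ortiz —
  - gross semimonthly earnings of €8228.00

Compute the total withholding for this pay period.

€1333.14

Territorial Income Tax: taxable = €8228.00
  €275.60 + 9.6% × (€8228.00 − €5200.00) = €275.60 + 9.6% × €3028.00 = €566.29
Pension Levy: 3% × €8228.00 = €246.84
Disability Insurance: 6.32% × €8228.00 = €520.01
Total: €566.29 + €246.84 + €520.01 = €1333.14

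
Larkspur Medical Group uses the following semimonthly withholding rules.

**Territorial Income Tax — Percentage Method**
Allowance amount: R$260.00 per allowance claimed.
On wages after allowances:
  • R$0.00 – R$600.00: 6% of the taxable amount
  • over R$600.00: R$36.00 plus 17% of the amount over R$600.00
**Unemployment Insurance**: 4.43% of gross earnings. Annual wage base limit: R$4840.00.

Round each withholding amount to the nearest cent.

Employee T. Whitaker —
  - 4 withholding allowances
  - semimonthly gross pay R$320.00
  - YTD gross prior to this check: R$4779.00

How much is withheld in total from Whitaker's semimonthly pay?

Territorial Income Tax: taxable = R$320.00 − 4×R$260.00 = R$-720.00
  Taxable ≤ 0 → R$0.00
Unemployment Insurance: cap R$4840.00 − YTD R$4779.00 = R$61.00 subject; 4.43% × R$61.00 = R$2.70
Total: R$0.00 + R$2.70 = R$2.70

R$2.70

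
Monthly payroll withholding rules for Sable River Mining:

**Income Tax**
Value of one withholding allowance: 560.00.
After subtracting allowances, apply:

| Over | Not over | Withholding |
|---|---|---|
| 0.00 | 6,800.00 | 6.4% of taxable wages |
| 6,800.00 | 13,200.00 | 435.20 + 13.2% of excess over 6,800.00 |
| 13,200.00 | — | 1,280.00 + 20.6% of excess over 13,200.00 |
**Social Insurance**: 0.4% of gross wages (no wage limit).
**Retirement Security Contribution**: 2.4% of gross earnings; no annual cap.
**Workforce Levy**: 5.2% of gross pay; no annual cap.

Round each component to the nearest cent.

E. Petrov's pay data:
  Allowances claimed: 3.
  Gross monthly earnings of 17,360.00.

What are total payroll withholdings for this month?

Income Tax: taxable = 17,360.00 − 3×560.00 = 15,680.00
  1,280.00 + 20.6% × (15,680.00 − 13,200.00) = 1,280.00 + 20.6% × 2,480.00 = 1,790.88
Social Insurance: 0.4% × 17,360.00 = 69.44
Retirement Security Contribution: 2.4% × 17,360.00 = 416.64
Workforce Levy: 5.2% × 17,360.00 = 902.72
Total: 1,790.88 + 69.44 + 416.64 + 902.72 = 3,179.68

3,179.68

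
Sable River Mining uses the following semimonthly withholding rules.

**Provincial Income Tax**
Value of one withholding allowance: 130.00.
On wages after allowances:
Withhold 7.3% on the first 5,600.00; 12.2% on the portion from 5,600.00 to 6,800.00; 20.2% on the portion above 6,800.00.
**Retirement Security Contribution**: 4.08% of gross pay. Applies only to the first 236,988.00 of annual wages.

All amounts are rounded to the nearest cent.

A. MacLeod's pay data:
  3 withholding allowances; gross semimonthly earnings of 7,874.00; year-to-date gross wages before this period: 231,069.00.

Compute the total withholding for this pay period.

934.87

Provincial Income Tax: taxable = 7,874.00 − 3×130.00 = 7,484.00
  555.20 + 20.2% × (7,484.00 − 6,800.00) = 555.20 + 20.2% × 684.00 = 693.37
Retirement Security Contribution: cap 236,988.00 − YTD 231,069.00 = 5,919.00 subject; 4.08% × 5,919.00 = 241.50
Total: 693.37 + 241.50 = 934.87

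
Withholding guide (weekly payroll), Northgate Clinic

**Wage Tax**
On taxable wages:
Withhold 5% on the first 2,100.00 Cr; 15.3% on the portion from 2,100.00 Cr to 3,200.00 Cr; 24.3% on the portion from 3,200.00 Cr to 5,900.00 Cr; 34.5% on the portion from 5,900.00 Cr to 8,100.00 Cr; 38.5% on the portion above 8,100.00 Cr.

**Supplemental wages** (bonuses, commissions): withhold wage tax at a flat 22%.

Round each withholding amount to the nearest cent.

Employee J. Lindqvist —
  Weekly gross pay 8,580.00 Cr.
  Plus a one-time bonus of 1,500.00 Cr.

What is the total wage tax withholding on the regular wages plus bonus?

2,203.20 Cr

Wage Tax: taxable = 8,580.00 Cr
  1,688.40 Cr + 38.5% × (8,580.00 Cr − 8,100.00 Cr) = 1,688.40 Cr + 38.5% × 480.00 Cr = 1,873.20 Cr
Supplemental (22% flat on bonus): 22% × 1,500.00 Cr = 330.00 Cr
Total wage tax: 1,873.20 Cr + 330.00 Cr = 2,203.20 Cr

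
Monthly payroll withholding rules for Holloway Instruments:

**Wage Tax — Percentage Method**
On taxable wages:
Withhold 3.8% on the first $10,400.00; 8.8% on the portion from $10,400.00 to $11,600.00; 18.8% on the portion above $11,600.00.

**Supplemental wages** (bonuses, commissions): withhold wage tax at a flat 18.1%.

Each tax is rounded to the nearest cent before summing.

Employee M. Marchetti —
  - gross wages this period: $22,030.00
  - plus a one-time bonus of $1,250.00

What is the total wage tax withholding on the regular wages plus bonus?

Wage Tax: taxable = $22,030.00
  $500.80 + 18.8% × ($22,030.00 − $11,600.00) = $500.80 + 18.8% × $10,430.00 = $2,461.64
Supplemental (18.1% flat on bonus): 18.1% × $1,250.00 = $226.25
Total wage tax: $2,461.64 + $226.25 = $2,687.89

$2,687.89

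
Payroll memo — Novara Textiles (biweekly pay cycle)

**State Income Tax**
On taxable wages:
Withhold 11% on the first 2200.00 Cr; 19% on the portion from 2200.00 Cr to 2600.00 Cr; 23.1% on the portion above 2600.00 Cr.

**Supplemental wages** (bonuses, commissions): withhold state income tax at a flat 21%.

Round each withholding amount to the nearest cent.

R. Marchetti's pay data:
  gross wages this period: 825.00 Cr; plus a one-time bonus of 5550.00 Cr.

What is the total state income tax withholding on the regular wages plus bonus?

State Income Tax: taxable = 825.00 Cr
  11% × 825.00 Cr = 90.75 Cr
Supplemental (21% flat on bonus): 21% × 5550.00 Cr = 1165.50 Cr
Total state income tax: 90.75 Cr + 1165.50 Cr = 1256.25 Cr

1256.25 Cr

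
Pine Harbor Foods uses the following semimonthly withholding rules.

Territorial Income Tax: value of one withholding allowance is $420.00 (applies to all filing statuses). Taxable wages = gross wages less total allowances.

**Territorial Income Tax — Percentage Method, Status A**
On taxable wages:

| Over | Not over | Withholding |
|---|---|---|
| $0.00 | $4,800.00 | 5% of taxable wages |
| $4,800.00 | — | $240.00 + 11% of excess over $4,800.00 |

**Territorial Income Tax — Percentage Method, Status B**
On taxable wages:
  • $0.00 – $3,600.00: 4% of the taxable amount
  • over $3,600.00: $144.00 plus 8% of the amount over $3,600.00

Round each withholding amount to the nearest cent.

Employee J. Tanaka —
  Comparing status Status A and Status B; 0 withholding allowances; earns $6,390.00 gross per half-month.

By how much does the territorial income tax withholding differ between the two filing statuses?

$47.70

Territorial Income Tax (Status A): taxable = $6,390.00
  $240.00 + 11% × ($6,390.00 − $4,800.00) = $240.00 + 11% × $1,590.00 = $414.90
Territorial Income Tax (Status B): taxable = $6,390.00
  $144.00 + 8% × ($6,390.00 − $3,600.00) = $144.00 + 8% × $2,790.00 = $367.20
Difference: |$414.90 − $367.20| = $47.70 (higher under Status A)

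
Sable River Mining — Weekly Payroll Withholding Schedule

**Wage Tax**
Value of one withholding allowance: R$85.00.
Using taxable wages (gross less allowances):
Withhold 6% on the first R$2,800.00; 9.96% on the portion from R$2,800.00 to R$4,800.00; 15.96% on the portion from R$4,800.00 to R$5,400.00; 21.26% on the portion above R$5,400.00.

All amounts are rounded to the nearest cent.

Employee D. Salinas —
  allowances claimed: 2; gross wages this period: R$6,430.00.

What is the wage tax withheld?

R$645.80

Wage Tax: taxable = R$6,430.00 − 2×R$85.00 = R$6,260.00
  R$462.96 + 21.26% × (R$6,260.00 − R$5,400.00) = R$462.96 + 21.26% × R$860.00 = R$645.80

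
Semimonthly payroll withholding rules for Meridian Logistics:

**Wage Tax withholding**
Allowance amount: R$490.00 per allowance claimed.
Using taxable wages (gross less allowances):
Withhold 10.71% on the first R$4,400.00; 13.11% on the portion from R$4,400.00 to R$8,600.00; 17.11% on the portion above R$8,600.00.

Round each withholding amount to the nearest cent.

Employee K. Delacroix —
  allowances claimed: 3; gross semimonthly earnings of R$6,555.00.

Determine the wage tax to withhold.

Wage Tax: taxable = R$6,555.00 − 3×R$490.00 = R$5,085.00
  R$471.24 + 13.11% × (R$5,085.00 − R$4,400.00) = R$471.24 + 13.11% × R$685.00 = R$561.04

R$561.04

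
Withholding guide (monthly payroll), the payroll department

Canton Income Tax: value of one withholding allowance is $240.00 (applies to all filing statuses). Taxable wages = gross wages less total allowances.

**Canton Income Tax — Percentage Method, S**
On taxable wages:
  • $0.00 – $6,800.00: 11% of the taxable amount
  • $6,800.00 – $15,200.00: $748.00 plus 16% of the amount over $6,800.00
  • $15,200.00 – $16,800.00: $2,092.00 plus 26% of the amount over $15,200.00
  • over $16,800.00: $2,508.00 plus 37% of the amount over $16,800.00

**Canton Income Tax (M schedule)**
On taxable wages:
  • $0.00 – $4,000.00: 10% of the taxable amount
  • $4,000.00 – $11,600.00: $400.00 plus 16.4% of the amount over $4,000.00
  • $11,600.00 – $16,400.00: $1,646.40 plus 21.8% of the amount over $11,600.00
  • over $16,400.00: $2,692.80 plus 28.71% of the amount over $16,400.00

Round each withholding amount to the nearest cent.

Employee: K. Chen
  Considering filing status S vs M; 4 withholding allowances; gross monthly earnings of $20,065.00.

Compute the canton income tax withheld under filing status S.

$3,360.85

Canton Income Tax (S): taxable = $20,065.00 − 4×$240.00 = $19,105.00
  $2,508.00 + 37% × ($19,105.00 − $16,800.00) = $2,508.00 + 37% × $2,305.00 = $3,360.85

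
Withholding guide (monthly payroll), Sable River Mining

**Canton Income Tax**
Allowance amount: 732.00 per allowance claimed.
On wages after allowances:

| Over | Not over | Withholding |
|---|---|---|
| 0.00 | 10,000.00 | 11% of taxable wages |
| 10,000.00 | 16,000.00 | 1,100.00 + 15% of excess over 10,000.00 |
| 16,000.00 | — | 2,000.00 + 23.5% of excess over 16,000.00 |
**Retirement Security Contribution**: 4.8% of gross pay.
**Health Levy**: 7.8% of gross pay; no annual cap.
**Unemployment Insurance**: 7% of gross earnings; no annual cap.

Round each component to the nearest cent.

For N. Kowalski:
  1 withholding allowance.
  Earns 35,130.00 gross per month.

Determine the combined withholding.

13,209.01

Canton Income Tax: taxable = 35,130.00 − 1×732.00 = 34,398.00
  2,000.00 + 23.5% × (34,398.00 − 16,000.00) = 2,000.00 + 23.5% × 18,398.00 = 6,323.53
Retirement Security Contribution: 4.8% × 35,130.00 = 1,686.24
Health Levy: 7.8% × 35,130.00 = 2,740.14
Unemployment Insurance: 7% × 35,130.00 = 2,459.10
Total: 6,323.53 + 1,686.24 + 2,740.14 + 2,459.10 = 13,209.01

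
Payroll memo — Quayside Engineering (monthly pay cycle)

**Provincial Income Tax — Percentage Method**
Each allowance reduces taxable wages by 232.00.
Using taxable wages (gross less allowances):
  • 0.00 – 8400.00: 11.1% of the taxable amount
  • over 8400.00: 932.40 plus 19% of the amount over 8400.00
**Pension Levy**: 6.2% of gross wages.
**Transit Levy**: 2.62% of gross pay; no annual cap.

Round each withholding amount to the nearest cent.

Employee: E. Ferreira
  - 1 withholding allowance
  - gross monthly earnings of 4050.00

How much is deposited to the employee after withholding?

3268.99

Provincial Income Tax: taxable = 4050.00 − 1×232.00 = 3818.00
  11.1% × 3818.00 = 423.80
Pension Levy: 6.2% × 4050.00 = 251.10
Transit Levy: 2.62% × 4050.00 = 106.11
Total withheld: 423.80 + 251.10 + 106.11 = 781.01
Net pay: 4050.00 − 781.01 = 3268.99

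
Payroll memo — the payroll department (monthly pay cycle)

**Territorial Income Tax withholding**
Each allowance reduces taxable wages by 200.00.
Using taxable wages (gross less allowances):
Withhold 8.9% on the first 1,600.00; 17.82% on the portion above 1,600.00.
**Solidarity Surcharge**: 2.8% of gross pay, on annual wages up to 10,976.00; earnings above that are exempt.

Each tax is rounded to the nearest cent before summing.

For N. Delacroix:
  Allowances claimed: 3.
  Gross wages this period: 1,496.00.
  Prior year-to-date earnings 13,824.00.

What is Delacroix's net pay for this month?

1,416.26

Territorial Income Tax: taxable = 1,496.00 − 3×200.00 = 896.00
  8.9% × 896.00 = 79.74
Solidarity Surcharge: YTD 13,824.00 ≥ cap 10,976.00 → 0.00
Total withheld: 79.74 + 0.00 = 79.74
Net pay: 1,496.00 − 79.74 = 1,416.26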